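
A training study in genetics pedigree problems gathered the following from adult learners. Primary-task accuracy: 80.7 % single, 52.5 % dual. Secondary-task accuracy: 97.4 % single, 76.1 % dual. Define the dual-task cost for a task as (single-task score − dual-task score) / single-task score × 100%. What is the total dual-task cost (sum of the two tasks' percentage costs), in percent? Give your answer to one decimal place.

Primary cost = (80.7 − 52.5) / 80.7 × 100% = 34.9442%.
Secondary cost = (97.4 − 76.1) / 97.4 × 100% = 21.8686%.
Total = 34.9442% + 21.8686% = 56.8128% ≈ 56.8%.

56.8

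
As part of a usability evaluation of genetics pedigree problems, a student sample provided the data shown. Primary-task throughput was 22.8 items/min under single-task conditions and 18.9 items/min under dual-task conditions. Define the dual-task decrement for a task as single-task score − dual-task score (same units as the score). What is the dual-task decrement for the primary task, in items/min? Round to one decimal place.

Decrement = 22.8 − 18.9 = 3.9000 items/min ≈ 3.9 items/min.

3.9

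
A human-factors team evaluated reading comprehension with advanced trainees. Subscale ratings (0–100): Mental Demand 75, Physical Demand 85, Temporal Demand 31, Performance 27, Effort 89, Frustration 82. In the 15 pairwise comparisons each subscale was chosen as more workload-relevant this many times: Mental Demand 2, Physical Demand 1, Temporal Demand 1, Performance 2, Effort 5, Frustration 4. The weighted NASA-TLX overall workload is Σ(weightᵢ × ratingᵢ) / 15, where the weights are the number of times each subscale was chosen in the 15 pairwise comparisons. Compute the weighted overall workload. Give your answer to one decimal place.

72.9

The tallies are the weights (they sum to 15).
Weighted sum = 2·75 + 1·85 + 1·31 + 2·27 + 5·89 + 4·82
            = 150 + 85 + 31 + 54 + 445 + 328 = 1093.
Overall workload = 1093 / 15 = 72.8667 ≈ 72.9.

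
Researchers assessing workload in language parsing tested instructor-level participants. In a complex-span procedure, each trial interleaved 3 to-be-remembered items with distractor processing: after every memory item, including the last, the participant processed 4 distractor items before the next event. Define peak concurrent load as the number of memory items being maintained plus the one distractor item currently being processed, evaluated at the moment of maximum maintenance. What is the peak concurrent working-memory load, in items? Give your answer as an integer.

Maintenance is greatest during the distractor(s) after memory item 3: all 3 memory items are being held.
One distractor item is concurrently being processed.
Peak concurrent load = 3 + 1 = 4 items.

4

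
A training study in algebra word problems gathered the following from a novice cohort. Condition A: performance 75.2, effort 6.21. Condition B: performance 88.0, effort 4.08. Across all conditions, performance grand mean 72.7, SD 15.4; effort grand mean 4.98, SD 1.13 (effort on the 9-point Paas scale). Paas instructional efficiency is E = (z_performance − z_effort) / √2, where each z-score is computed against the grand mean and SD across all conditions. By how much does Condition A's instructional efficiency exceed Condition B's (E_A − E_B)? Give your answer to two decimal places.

Condition A: z_P = (75.2 − 72.7)/15.4 = 0.1623; z_E = (6.21 − 4.98)/1.13 = 1.0885; E_A = (0.1623 − 1.0885)/√2 = -0.6549.
Condition B: z_P = (88.0 − 72.7)/15.4 = 0.9935; z_E = (4.08 − 4.98)/1.13 = -0.7965; E_B = (0.9935 − (-0.7965))/√2 = 1.2657.
E_A − E_B = -0.6549 − 1.2657 = -1.9206 ≈ -1.92.

-1.92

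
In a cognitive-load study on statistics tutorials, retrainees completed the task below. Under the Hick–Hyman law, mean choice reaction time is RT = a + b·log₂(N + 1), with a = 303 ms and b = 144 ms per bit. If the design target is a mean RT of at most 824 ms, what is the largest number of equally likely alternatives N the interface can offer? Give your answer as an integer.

Set 303 + 144·log₂(N + 1) ≤ 824.
log₂(N + 1) ≤ (824 − 303) / 144 = 3.6181.
N + 1 ≤ 2^3.6181 = 12.2788.
N ≤ 11.2788, so the largest integer N is 11.

11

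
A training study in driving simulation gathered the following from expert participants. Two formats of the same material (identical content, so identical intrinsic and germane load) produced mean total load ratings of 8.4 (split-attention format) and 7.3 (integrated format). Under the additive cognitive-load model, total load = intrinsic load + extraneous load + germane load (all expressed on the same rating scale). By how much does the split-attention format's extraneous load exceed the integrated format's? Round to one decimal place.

1.1

Intrinsic and germane load are equal across formats, so the difference in total load equals the difference in extraneous load.
Extraneous-load difference = 8.4 − 7.3 = 1.1.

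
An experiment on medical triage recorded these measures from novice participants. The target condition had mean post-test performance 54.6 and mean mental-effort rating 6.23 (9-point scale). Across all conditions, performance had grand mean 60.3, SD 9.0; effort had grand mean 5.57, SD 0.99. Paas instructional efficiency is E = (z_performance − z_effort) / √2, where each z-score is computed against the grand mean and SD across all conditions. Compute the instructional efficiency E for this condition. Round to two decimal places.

-0.92

z_performance = (54.6 − 60.3) / 9.0 = -5.7000 / 9.0 = -0.6333.
z_effort = (6.23 − 5.57) / 0.99 = 0.6600 / 0.99 = 0.6667.
z_P − z_E = -0.6333 − 0.6667 = -1.3000.
E = -1.3000 / √2 = -1.3000 / 1.41421 = -0.9192 ≈ -0.92.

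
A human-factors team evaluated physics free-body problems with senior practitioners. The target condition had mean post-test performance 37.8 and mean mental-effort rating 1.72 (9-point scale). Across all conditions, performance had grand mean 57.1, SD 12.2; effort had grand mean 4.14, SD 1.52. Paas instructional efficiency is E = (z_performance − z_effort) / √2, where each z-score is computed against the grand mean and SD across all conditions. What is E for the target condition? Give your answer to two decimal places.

z_performance = (37.8 − 57.1) / 12.2 = -19.3000 / 12.2 = -1.5820.
z_effort = (1.72 − 4.14) / 1.52 = -2.4200 / 1.52 = -1.5921.
z_P − z_E = -1.5820 − (-1.5921) = 0.0101.
E = 0.0101 / √2 = 0.0101 / 1.41421 = 0.0071 ≈ 0.01.

0.01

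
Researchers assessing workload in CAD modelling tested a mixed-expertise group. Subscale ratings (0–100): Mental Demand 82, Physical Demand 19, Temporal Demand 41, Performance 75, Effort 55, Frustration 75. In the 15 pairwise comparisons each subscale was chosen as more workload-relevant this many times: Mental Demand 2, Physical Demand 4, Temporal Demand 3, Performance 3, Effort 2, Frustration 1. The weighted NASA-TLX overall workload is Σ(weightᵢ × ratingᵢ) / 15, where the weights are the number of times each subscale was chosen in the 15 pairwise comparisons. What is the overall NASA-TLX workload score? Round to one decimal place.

The tallies are the weights (they sum to 15).
Weighted sum = 2·82 + 4·19 + 3·41 + 3·75 + 2·55 + 1·75
            = 164 + 76 + 123 + 225 + 110 + 75 = 773.
Overall workload = 773 / 15 = 51.5333 ≈ 51.5.

51.5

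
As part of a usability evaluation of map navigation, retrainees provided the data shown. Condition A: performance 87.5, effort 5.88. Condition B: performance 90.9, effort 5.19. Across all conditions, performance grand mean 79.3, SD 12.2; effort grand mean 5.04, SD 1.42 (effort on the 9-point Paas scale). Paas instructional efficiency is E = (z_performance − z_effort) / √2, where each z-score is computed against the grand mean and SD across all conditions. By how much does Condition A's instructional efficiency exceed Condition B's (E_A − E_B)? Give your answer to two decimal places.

-0.54

Condition A: z_P = (87.5 − 79.3)/12.2 = 0.6721; z_E = (5.88 − 5.04)/1.42 = 0.5915; E_A = (0.6721 − 0.5915)/√2 = 0.0570.
Condition B: z_P = (90.9 − 79.3)/12.2 = 0.9508; z_E = (5.19 − 5.04)/1.42 = 0.1056; E_B = (0.9508 − 0.1056)/√2 = 0.5976.
E_A − E_B = 0.0570 − 0.5976 = -0.5406 ≈ -0.54.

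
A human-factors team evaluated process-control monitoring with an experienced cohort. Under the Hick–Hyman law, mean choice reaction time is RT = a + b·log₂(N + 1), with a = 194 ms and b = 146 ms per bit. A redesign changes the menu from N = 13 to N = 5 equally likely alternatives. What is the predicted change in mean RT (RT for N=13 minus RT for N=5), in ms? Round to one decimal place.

178.5

RT(13) = 194 + 146·log₂(14) = 194 + 146·3.8074 = 749.8804 ms.
RT(5) = 194 + 146·log₂(6) = 194 + 146·2.5850 = 571.4100 ms.
Difference = 749.8804 − 571.4100 = 178.4704 ≈ 178.5 ms.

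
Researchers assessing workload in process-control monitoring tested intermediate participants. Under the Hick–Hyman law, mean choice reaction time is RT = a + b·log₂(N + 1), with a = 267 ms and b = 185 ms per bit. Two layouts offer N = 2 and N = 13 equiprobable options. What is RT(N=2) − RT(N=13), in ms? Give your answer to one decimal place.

RT(2) = 267 + 185·log₂(3) = 267 + 185·1.5850 = 560.2250 ms.
RT(13) = 267 + 185·log₂(14) = 267 + 185·3.8074 = 971.3690 ms.
Difference = 560.2250 − 971.3690 = -411.1440 ≈ -411.1 ms.

-411.1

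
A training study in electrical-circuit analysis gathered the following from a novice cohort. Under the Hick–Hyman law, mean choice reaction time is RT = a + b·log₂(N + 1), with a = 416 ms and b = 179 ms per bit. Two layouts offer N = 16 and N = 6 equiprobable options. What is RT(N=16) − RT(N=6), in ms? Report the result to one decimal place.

229.1

RT(16) = 416 + 179·log₂(17) = 416 + 179·4.0875 = 1147.6625 ms.
RT(6) = 416 + 179·log₂(7) = 416 + 179·2.8074 = 918.5246 ms.
Difference = 1147.6625 − 918.5246 = 229.1379 ≈ 229.1 ms.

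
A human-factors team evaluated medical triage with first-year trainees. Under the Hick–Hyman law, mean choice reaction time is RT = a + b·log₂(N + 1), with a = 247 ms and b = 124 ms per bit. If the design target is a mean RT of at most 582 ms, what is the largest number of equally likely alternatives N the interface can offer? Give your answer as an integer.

5

Set 247 + 124·log₂(N + 1) ≤ 582.
log₂(N + 1) ≤ (582 − 247) / 124 = 2.7016.
N + 1 ≤ 2^2.7016 = 6.5052.
N ≤ 5.5052, so the largest integer N is 5.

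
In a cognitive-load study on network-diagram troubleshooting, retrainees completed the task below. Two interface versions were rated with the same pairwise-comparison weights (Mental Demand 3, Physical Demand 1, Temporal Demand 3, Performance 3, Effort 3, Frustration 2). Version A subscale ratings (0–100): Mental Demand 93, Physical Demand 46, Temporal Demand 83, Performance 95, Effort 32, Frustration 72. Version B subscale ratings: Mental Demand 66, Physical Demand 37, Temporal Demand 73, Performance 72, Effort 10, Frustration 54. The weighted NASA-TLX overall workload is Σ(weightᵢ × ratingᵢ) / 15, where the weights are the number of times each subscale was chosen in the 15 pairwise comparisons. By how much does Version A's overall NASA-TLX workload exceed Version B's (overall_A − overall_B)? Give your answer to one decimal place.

19.4

Version A weighted sum = 3·93 + 1·46 + 3·83 + 3·95 + 3·32 + 2·72 = 279 + 46 + 249 + 285 + 96 + 144 = 1099; overall_A = 1099/15 = 73.2667.
Version B weighted sum = 3·66 + 1·37 + 3·73 + 3·72 + 3·10 + 2·54 = 198 + 37 + 219 + 216 + 30 + 108 = 808; overall_B = 808/15 = 53.8667.
Difference = 73.2667 − 53.8667 = 19.4000 ≈ 19.4.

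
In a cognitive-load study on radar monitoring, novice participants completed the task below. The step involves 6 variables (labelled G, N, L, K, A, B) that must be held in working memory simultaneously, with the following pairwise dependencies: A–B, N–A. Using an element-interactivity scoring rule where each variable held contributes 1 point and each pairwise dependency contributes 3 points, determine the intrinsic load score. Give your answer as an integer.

12

Count of variables held simultaneously: 6.
Count of pairwise dependencies listed: 2.
Element contribution: 6 × 1 = 6.
Interaction contribution: 2 × 3 = 6.
Intrinsic load = 6 + 6 = 12.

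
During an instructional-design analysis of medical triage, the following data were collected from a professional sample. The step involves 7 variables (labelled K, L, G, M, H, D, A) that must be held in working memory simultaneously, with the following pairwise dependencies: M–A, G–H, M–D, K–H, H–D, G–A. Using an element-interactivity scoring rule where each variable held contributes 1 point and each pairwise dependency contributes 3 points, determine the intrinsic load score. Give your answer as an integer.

25

Count of variables held simultaneously: 7.
Count of pairwise dependencies listed: 6.
Element contribution: 7 × 1 = 7.
Interaction contribution: 6 × 3 = 18.
Intrinsic load = 7 + 18 = 25.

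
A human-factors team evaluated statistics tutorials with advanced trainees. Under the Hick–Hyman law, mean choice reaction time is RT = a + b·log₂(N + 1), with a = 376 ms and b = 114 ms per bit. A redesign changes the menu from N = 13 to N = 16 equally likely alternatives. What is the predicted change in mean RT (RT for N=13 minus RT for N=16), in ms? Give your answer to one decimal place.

-31.9

RT(13) = 376 + 114·log₂(14) = 376 + 114·3.8074 = 810.0436 ms.
RT(16) = 376 + 114·log₂(17) = 376 + 114·4.0875 = 841.9750 ms.
Difference = 810.0436 − 841.9750 = -31.9314 ≈ -31.9 ms.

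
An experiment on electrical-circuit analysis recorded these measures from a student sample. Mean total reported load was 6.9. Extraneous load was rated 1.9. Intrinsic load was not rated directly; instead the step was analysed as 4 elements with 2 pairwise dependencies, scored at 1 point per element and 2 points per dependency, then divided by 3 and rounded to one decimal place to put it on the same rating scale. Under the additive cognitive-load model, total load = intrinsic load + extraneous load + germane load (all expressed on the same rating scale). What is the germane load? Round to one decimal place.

2.3

Intrinsic (element-interactivity): (4 × 1 + 2 × 2) / 3 = 8 / 3 = 2.6667 → 2.7.
germane load = total − intrinsic − extraneous
             = 6.9 − 2.7 − 1.9 = 2.3.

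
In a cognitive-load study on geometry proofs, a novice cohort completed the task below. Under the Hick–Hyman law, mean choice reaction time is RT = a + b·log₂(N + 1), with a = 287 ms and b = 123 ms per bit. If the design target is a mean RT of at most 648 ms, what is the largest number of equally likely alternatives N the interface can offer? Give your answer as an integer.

Set 287 + 123·log₂(N + 1) ≤ 648.
log₂(N + 1) ≤ (648 − 287) / 123 = 2.9350.
N + 1 ≤ 2^2.9350 = 7.6476.
N ≤ 6.6476, so the largest integer N is 6.

6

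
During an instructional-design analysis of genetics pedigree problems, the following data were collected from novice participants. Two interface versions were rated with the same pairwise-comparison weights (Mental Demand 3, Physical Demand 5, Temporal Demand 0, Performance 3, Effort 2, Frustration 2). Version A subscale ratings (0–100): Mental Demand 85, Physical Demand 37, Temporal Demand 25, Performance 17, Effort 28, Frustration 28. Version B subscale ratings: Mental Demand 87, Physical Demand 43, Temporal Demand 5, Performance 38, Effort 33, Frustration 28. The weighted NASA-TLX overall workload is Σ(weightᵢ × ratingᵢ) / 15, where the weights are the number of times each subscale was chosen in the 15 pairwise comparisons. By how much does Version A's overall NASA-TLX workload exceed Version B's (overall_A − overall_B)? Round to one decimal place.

Version A weighted sum = 3·85 + 5·37 + 0·25 + 3·17 + 2·28 + 2·28 = 255 + 185 + 0 + 51 + 56 + 56 = 603; overall_A = 603/15 = 40.2000.
Version B weighted sum = 3·87 + 5·43 + 0·5 + 3·38 + 2·33 + 2·28 = 261 + 215 + 0 + 114 + 66 + 56 = 712; overall_B = 712/15 = 47.4667.
Difference = 40.2000 − 47.4667 = -7.2667 ≈ -7.3.

-7.3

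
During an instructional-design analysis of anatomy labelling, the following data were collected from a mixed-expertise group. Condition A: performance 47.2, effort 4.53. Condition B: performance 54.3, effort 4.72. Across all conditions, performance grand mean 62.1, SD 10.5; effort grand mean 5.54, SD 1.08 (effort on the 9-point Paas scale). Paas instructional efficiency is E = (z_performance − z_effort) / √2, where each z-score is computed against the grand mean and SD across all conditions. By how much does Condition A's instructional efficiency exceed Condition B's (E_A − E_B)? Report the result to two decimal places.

-0.35

Condition A: z_P = (47.2 − 62.1)/10.5 = -1.4190; z_E = (4.53 − 5.54)/1.08 = -0.9352; E_A = (-1.4190 − (-0.9352))/√2 = -0.3421.
Condition B: z_P = (54.3 − 62.1)/10.5 = -0.7429; z_E = (4.72 − 5.54)/1.08 = -0.7593; E_B = (-0.7429 − (-0.7593))/√2 = 0.0116.
E_A − E_B = -0.3421 − 0.0116 = -0.3537 ≈ -0.35.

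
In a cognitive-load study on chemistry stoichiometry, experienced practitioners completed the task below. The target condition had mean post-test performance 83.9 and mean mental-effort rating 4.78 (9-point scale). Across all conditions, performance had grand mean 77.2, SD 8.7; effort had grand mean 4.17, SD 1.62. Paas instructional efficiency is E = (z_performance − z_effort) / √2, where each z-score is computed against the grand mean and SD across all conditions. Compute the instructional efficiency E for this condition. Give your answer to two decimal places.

z_performance = (83.9 − 77.2) / 8.7 = 6.7000 / 8.7 = 0.7701.
z_effort = (4.78 − 4.17) / 1.62 = 0.6100 / 1.62 = 0.3765.
z_P − z_E = 0.7701 − 0.3765 = 0.3936.
E = 0.3936 / √2 = 0.3936 / 1.41421 = 0.2783 ≈ 0.28.

0.28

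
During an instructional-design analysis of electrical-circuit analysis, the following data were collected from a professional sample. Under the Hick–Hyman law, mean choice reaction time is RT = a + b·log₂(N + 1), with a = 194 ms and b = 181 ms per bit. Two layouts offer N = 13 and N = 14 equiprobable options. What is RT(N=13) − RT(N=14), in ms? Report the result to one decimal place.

-18.0

RT(13) = 194 + 181·log₂(14) = 194 + 181·3.8074 = 883.1394 ms.
RT(14) = 194 + 181·log₂(15) = 194 + 181·3.9069 = 901.1489 ms.
Difference = 883.1394 − 901.1489 = -18.0095 ≈ -18.0 ms.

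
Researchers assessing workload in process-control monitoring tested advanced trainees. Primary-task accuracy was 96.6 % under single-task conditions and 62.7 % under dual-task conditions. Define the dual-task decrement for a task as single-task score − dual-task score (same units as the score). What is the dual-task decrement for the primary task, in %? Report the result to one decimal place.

Decrement = 96.6 − 62.7 = 33.9000 % ≈ 33.9 %.

33.9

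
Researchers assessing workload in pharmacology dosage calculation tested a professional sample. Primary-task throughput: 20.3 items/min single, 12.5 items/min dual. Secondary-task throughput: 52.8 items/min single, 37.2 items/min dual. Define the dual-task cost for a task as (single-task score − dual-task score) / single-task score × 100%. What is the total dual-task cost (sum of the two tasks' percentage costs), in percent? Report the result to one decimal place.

68.0

Primary cost = (20.3 − 12.5) / 20.3 × 100% = 38.4236%.
Secondary cost = (52.8 − 37.2) / 52.8 × 100% = 29.5455%.
Total = 38.4236% + 29.5455% = 67.9691% ≈ 68.0%.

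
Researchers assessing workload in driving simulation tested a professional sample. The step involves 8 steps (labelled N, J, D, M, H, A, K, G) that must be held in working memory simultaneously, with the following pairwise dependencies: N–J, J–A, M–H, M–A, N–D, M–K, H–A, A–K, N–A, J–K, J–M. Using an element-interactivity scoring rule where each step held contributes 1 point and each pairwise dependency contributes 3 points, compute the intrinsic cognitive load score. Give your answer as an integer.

Count of steps held simultaneously: 8.
Count of pairwise dependencies listed: 11.
Element contribution: 8 × 1 = 8.
Interaction contribution: 11 × 3 = 33.
Intrinsic load = 8 + 33 = 41.

41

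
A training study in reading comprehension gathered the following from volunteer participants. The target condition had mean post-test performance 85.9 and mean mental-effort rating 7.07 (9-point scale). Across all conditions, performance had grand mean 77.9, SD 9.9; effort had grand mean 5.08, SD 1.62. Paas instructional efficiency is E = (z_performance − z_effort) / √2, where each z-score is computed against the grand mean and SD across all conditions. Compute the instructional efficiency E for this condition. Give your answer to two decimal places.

z_performance = (85.9 − 77.9) / 9.9 = 8.0000 / 9.9 = 0.8081.
z_effort = (7.07 − 5.08) / 1.62 = 1.9900 / 1.62 = 1.2284.
z_P − z_E = 0.8081 − 1.2284 = -0.4203.
E = -0.4203 / √2 = -0.4203 / 1.41421 = -0.2972 ≈ -0.30.

-0.30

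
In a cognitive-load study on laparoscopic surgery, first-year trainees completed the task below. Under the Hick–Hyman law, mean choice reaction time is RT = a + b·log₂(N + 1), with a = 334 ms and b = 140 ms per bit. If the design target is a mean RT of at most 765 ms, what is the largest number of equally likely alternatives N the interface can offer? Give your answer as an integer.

Set 334 + 140·log₂(N + 1) ≤ 765.
log₂(N + 1) ≤ (765 − 334) / 140 = 3.0786.
N + 1 ≤ 2^3.0786 = 8.4479.
N ≤ 7.4479, so the largest integer N is 7.

7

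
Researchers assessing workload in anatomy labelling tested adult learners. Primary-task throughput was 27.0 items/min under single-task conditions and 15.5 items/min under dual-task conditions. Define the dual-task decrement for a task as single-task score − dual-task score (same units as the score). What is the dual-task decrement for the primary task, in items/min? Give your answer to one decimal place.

Decrement = 27.0 − 15.5 = 11.5000 items/min ≈ 11.5 items/min.

11.5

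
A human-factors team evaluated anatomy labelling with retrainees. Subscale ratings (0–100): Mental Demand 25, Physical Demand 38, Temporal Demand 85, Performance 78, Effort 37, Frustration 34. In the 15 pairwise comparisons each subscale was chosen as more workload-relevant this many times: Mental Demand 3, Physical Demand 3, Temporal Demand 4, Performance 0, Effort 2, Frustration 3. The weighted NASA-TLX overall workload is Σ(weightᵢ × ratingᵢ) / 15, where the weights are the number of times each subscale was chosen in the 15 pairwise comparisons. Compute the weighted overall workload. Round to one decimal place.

47.0

The tallies are the weights (they sum to 15).
Weighted sum = 3·25 + 3·38 + 4·85 + 0·78 + 2·37 + 3·34
            = 75 + 114 + 340 + 0 + 74 + 102 = 705.
Overall workload = 705 / 15 = 47.0000 ≈ 47.0.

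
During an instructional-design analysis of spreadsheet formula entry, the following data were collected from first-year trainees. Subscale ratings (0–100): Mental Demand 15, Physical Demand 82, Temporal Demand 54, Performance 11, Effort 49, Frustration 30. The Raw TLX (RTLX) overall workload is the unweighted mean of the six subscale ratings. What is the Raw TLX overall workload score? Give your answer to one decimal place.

Sum of ratings = 15 + 82 + 54 + 11 + 49 + 30 = 241.
RTLX = 241 / 6 = 40.1667 ≈ 40.2.

40.2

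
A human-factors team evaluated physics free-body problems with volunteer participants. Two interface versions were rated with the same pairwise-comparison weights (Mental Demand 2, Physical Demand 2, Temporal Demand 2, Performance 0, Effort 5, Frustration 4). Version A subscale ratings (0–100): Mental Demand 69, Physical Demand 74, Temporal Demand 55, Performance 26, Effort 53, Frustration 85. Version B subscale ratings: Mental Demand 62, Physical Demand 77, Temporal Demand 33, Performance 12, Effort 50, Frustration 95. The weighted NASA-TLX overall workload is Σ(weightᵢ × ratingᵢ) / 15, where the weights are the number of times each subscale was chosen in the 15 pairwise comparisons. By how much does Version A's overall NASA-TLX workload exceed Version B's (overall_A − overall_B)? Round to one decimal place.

1.8

Version A weighted sum = 2·69 + 2·74 + 2·55 + 0·26 + 5·53 + 4·85 = 138 + 148 + 110 + 0 + 265 + 340 = 1001; overall_A = 1001/15 = 66.7333.
Version B weighted sum = 2·62 + 2·77 + 2·33 + 0·12 + 5·50 + 4·95 = 124 + 154 + 66 + 0 + 250 + 380 = 974; overall_B = 974/15 = 64.9333.
Difference = 66.7333 − 64.9333 = 1.8000 ≈ 1.8.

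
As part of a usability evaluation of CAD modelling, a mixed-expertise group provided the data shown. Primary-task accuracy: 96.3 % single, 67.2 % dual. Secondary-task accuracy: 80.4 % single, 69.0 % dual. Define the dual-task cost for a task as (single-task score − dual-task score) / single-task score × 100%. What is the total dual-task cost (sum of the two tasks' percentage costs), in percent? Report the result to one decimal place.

Primary cost = (96.3 − 67.2) / 96.3 × 100% = 30.2181%.
Secondary cost = (80.4 − 69.0) / 80.4 × 100% = 14.1791%.
Total = 30.2181% + 14.1791% = 44.3972% ≈ 44.4%.

44.4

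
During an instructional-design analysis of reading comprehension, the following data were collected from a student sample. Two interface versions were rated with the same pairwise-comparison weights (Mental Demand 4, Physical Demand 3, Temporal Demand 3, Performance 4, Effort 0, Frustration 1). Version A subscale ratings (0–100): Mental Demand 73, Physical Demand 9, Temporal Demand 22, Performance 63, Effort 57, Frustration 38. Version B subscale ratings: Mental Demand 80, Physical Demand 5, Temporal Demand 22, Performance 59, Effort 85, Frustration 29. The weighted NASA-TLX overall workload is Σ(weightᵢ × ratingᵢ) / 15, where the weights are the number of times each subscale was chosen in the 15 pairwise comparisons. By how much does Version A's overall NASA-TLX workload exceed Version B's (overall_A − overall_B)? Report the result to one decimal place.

0.6

Version A weighted sum = 4·73 + 3·9 + 3·22 + 4·63 + 0·57 + 1·38 = 292 + 27 + 66 + 252 + 0 + 38 = 675; overall_A = 675/15 = 45.0000.
Version B weighted sum = 4·80 + 3·5 + 3·22 + 4·59 + 0·85 + 1·29 = 320 + 15 + 66 + 236 + 0 + 29 = 666; overall_B = 666/15 = 44.4000.
Difference = 45.0000 − 44.4000 = 0.6000 ≈ 0.6.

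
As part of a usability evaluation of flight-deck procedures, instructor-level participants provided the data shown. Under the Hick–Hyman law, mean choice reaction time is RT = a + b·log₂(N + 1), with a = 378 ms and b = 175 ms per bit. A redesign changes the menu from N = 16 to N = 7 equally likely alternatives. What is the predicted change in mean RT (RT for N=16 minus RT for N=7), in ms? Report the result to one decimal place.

190.3

RT(16) = 378 + 175·log₂(17) = 378 + 175·4.0875 = 1093.3125 ms.
RT(7) = 378 + 175·log₂(8) = 378 + 175·3.0000 = 903.0000 ms.
Difference = 1093.3125 − 903.0000 = 190.3125 ≈ 190.3 ms.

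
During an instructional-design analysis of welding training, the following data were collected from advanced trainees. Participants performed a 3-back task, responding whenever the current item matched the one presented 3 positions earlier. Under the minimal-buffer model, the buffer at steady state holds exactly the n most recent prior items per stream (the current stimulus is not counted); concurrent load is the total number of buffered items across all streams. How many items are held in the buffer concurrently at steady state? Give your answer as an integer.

3

The buffer holds the 3 most recent prior items.
Steady-state concurrent load = 3 items.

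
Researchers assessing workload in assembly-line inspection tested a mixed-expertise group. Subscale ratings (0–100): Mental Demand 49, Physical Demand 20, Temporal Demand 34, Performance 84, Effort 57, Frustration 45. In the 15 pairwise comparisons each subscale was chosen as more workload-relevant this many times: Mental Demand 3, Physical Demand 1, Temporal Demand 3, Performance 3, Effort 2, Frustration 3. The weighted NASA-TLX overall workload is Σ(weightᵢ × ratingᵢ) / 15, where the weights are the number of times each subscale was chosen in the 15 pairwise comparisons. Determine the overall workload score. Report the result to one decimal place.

The tallies are the weights (they sum to 15).
Weighted sum = 3·49 + 1·20 + 3·34 + 3·84 + 2·57 + 3·45
            = 147 + 20 + 102 + 252 + 114 + 135 = 770.
Overall workload = 770 / 15 = 51.3333 ≈ 51.3.

51.3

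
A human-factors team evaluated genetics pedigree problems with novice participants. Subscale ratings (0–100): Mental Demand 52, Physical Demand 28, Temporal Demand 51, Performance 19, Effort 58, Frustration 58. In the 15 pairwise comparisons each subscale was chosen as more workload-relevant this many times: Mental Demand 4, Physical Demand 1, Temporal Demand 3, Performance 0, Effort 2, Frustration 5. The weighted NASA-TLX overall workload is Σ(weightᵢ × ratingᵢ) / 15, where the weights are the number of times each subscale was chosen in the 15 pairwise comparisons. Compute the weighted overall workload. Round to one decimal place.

The tallies are the weights (they sum to 15).
Weighted sum = 4·52 + 1·28 + 3·51 + 0·19 + 2·58 + 5·58
            = 208 + 28 + 153 + 0 + 116 + 290 = 795.
Overall workload = 795 / 15 = 53.0000 ≈ 53.0.

53.0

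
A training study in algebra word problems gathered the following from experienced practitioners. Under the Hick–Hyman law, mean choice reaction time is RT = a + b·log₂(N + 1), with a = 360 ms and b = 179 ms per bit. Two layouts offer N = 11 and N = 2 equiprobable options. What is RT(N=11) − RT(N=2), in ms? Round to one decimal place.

358.0

RT(11) = 360 + 179·log₂(12) = 360 + 179·3.5850 = 1001.7150 ms.
RT(2) = 360 + 179·log₂(3) = 360 + 179·1.5850 = 643.7150 ms.
Difference = 1001.7150 − 643.7150 = 358.0000 ≈ 358.0 ms.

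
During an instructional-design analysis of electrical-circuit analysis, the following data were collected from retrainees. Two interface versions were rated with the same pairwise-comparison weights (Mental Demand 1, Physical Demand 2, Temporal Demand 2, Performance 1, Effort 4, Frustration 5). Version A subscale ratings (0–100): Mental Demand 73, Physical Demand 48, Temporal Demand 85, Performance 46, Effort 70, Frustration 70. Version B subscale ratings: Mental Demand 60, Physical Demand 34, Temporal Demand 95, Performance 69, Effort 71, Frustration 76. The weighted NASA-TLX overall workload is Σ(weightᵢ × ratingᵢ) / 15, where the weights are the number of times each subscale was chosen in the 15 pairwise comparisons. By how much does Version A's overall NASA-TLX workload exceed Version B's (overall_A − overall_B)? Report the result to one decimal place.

Version A weighted sum = 1·73 + 2·48 + 2·85 + 1·46 + 4·70 + 5·70 = 73 + 96 + 170 + 46 + 280 + 350 = 1015; overall_A = 1015/15 = 67.6667.
Version B weighted sum = 1·60 + 2·34 + 2·95 + 1·69 + 4·71 + 5·76 = 60 + 68 + 190 + 69 + 284 + 380 = 1051; overall_B = 1051/15 = 70.0667.
Difference = 67.6667 − 70.0667 = -2.4000 ≈ -2.4.

-2.4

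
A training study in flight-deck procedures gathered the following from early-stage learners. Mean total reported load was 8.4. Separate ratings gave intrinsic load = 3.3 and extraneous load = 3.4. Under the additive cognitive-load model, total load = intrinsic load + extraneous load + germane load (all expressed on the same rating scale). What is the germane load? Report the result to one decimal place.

germane load = total − intrinsic − extraneous
             = 8.4 − 3.3 − 3.4 = 1.7.

1.7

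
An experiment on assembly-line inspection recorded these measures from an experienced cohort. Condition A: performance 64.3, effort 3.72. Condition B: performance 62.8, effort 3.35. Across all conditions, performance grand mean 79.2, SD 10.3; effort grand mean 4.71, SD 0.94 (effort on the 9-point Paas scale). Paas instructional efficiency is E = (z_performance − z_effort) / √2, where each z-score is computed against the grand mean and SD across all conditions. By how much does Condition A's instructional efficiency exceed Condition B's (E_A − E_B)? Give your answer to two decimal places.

-0.18

Condition A: z_P = (64.3 − 79.2)/10.3 = -1.4466; z_E = (3.72 − 4.71)/0.94 = -1.0532; E_A = (-1.4466 − (-1.0532))/√2 = -0.2782.
Condition B: z_P = (62.8 − 79.2)/10.3 = -1.5922; z_E = (3.35 − 4.71)/0.94 = -1.4468; E_B = (-1.5922 − (-1.4468))/√2 = -0.1028.
E_A − E_B = -0.2782 − (-0.1028) = -0.1754 ≈ -0.18.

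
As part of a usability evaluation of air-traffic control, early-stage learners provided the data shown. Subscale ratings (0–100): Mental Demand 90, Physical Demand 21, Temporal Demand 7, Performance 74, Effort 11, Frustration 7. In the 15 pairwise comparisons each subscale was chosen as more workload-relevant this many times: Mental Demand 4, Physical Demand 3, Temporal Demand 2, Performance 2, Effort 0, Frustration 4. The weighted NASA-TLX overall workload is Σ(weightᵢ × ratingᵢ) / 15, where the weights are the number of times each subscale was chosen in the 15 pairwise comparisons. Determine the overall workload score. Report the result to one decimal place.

The tallies are the weights (they sum to 15).
Weighted sum = 4·90 + 3·21 + 2·7 + 2·74 + 0·11 + 4·7
            = 360 + 63 + 14 + 148 + 0 + 28 = 613.
Overall workload = 613 / 15 = 40.8667 ≈ 40.9.

40.9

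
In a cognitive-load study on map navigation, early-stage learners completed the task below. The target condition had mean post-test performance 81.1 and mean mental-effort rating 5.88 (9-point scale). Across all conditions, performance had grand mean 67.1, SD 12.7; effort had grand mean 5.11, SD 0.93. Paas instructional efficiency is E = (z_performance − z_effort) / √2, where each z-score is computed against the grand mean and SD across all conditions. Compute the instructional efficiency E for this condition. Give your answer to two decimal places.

0.19

z_performance = (81.1 − 67.1) / 12.7 = 14.0000 / 12.7 = 1.1024.
z_effort = (5.88 − 5.11) / 0.93 = 0.7700 / 0.93 = 0.8280.
z_P − z_E = 1.1024 − 0.8280 = 0.2744.
E = 0.2744 / √2 = 0.2744 / 1.41421 = 0.1940 ≈ 0.19.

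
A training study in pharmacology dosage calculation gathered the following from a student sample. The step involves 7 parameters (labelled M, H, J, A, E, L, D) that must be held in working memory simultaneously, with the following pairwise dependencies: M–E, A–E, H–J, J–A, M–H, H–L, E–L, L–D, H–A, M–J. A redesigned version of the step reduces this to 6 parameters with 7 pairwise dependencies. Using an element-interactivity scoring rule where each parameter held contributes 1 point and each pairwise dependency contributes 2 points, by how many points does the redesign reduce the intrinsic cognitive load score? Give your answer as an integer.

Original: 7 × 1 + 10 × 2 = 7 + 20 = 27.
Redesigned: 6 × 1 + 7 × 2 = 6 + 14 = 20.
Reduction = 27 − 20 = 7.

7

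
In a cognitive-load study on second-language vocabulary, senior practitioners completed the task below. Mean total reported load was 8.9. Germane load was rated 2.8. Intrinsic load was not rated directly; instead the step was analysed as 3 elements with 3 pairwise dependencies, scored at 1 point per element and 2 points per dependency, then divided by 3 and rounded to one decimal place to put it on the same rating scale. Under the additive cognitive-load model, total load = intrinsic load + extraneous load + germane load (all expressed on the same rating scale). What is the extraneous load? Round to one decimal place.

3.1

Intrinsic (element-interactivity): (3 × 1 + 3 × 2) / 3 = 9 / 3 = 3.0000 → 3.0.
extraneous load = total − intrinsic − germane
             = 8.9 − 3.0 − 2.8 = 3.1.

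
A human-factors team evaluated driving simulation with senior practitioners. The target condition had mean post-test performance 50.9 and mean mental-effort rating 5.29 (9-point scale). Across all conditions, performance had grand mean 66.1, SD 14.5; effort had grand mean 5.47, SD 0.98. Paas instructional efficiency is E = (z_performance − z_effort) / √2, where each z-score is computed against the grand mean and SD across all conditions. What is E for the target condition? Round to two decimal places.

-0.61

z_performance = (50.9 − 66.1) / 14.5 = -15.2000 / 14.5 = -1.0483.
z_effort = (5.29 − 5.47) / 0.98 = -0.1800 / 0.98 = -0.1837.
z_P − z_E = -1.0483 − (-0.1837) = -0.8646.
E = -0.8646 / √2 = -0.8646 / 1.41421 = -0.6114 ≈ -0.61.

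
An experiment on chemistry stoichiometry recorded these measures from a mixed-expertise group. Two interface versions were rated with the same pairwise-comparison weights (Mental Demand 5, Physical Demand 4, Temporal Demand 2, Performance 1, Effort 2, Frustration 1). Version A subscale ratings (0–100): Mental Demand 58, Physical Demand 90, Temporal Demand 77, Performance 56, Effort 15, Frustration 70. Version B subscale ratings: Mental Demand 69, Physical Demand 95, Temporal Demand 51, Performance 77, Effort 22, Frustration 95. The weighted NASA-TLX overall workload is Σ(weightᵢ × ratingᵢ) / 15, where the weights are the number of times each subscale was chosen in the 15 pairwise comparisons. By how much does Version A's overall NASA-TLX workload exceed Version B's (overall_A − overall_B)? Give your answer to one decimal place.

Version A weighted sum = 5·58 + 4·90 + 2·77 + 1·56 + 2·15 + 1·70 = 290 + 360 + 154 + 56 + 30 + 70 = 960; overall_A = 960/15 = 64.0000.
Version B weighted sum = 5·69 + 4·95 + 2·51 + 1·77 + 2·22 + 1·95 = 345 + 380 + 102 + 77 + 44 + 95 = 1043; overall_B = 1043/15 = 69.5333.
Difference = 64.0000 − 69.5333 = -5.5333 ≈ -5.5.

-5.5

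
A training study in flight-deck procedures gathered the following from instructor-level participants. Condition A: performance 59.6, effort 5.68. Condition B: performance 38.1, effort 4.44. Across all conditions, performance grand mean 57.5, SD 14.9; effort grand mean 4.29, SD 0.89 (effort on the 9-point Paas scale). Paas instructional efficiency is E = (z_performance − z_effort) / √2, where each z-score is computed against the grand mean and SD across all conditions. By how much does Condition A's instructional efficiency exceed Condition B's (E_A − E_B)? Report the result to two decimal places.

Condition A: z_P = (59.6 − 57.5)/14.9 = 0.1409; z_E = (5.68 − 4.29)/0.89 = 1.5618; E_A = (0.1409 − 1.5618)/√2 = -1.0047.
Condition B: z_P = (38.1 − 57.5)/14.9 = -1.3020; z_E = (4.44 − 4.29)/0.89 = 0.1685; E_B = (-1.3020 − 0.1685)/√2 = -1.0398.
E_A − E_B = -1.0047 − (-1.0398) = 0.0351 ≈ 0.04.

0.04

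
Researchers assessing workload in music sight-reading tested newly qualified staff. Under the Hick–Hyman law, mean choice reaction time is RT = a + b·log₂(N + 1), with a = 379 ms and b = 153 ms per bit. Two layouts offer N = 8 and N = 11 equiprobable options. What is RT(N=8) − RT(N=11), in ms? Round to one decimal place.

RT(8) = 379 + 153·log₂(9) = 379 + 153·3.1699 = 863.9947 ms.
RT(11) = 379 + 153·log₂(12) = 379 + 153·3.5850 = 927.5050 ms.
Difference = 863.9947 − 927.5050 = -63.5103 ≈ -63.5 ms.

-63.5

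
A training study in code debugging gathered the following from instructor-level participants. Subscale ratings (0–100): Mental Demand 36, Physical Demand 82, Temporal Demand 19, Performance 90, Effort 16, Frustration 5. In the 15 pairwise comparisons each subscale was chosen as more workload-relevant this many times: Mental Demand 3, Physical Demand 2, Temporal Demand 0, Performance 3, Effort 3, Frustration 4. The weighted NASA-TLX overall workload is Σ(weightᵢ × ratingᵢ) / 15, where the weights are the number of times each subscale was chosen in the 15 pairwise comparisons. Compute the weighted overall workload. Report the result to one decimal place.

40.7

The tallies are the weights (they sum to 15).
Weighted sum = 3·36 + 2·82 + 0·19 + 3·90 + 3·16 + 4·5
            = 108 + 164 + 0 + 270 + 48 + 20 = 610.
Overall workload = 610 / 15 = 40.6667 ≈ 40.7.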